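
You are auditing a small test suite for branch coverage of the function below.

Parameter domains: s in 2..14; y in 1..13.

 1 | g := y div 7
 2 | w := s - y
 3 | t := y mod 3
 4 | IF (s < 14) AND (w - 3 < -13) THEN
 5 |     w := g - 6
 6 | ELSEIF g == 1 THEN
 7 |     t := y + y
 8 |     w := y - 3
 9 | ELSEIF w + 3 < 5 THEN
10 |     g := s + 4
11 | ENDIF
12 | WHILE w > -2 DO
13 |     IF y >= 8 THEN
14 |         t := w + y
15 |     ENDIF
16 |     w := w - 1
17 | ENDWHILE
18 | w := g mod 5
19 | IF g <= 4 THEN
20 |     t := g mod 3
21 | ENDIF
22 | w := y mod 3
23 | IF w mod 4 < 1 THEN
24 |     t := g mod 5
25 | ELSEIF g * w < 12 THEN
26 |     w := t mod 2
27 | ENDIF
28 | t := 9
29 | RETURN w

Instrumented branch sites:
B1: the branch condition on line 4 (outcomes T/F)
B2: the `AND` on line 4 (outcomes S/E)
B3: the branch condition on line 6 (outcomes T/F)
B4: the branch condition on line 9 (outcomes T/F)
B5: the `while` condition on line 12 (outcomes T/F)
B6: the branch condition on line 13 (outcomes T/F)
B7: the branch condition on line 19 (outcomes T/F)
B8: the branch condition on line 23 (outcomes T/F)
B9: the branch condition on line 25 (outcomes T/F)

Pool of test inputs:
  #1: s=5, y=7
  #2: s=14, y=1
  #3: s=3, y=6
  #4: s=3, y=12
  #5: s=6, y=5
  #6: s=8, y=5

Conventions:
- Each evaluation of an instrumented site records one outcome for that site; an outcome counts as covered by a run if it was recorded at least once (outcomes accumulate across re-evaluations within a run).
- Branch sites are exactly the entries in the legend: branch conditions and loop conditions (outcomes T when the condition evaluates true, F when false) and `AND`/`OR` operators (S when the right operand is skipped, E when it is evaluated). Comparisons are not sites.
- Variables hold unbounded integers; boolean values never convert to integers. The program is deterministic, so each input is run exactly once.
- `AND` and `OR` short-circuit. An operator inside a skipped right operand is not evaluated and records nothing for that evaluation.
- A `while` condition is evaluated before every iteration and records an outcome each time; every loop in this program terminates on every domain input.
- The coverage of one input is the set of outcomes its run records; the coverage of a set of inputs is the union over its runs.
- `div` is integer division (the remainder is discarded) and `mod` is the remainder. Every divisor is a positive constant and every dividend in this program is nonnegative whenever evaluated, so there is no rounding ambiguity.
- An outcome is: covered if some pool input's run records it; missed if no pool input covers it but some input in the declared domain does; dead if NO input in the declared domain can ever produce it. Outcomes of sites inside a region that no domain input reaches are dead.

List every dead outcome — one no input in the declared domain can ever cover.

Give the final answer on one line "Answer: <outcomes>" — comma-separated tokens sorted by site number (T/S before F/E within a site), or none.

exhaustive pass over the 169-input domain:
  reachable outcomes have witnesses, e.g. B1=T (e.g. s=2, y=13), B1=F (e.g. s=2, y=1), B2=S (e.g. s=14, y=1), B2=E (e.g. s=2, y=1)

Answer: none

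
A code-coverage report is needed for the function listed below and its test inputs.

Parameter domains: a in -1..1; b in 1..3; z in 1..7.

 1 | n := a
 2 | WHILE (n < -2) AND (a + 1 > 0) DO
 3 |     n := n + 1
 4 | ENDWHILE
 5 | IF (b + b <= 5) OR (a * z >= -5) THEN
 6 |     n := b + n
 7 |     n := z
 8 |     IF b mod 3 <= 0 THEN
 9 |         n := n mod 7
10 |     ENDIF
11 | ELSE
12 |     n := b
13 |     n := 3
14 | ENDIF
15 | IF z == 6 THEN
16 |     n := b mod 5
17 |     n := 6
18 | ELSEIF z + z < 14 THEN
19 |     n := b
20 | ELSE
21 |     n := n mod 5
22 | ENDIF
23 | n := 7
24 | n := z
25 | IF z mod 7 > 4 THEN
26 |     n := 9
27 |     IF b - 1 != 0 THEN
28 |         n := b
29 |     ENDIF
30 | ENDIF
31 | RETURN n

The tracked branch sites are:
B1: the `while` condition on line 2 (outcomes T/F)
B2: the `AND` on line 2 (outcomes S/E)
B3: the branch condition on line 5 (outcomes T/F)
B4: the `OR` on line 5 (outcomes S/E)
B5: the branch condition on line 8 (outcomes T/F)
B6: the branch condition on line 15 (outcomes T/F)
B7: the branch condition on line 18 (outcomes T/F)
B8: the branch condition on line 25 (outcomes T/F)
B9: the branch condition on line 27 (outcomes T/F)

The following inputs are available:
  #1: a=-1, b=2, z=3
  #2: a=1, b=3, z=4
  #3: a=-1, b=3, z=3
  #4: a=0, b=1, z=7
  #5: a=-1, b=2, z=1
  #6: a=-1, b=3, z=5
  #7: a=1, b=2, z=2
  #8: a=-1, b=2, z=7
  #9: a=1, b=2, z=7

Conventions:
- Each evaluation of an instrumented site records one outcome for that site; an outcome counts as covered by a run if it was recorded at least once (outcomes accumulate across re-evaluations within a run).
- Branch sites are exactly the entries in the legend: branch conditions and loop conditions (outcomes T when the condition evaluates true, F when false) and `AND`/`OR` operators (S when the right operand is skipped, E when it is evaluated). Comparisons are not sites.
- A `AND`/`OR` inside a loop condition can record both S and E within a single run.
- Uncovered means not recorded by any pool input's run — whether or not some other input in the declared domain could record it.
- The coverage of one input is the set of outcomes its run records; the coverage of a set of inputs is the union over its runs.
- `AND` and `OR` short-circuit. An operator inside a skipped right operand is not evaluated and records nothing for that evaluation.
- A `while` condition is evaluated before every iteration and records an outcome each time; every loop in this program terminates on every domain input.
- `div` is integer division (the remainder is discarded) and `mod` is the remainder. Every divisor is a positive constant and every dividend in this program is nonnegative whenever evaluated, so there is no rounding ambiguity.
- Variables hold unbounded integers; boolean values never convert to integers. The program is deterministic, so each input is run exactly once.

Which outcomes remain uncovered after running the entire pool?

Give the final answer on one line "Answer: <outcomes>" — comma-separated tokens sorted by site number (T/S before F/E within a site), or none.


input #1 (a=-1, b=2, z=3): events B2->S, B1->F, B4->S, B3->T, B5->F, B6->F, B7->T, B8->F; covers B1=F, B2=S, B3=T, B4=S, B5=F, B6=F, B7=T, B8=F
input #2 (a=1, b=3, z=4): events B2->S, B1->F, B4->E, B3->T, B5->T, B6->F, B7->T, B8->F; covers B1=F, B2=S, B3=T, B4=E, B5=T, B6=F, B7=T, B8=F
input #3 (a=-1, b=3, z=3): events B2->S, B1->F, B4->E, B3->T, B5->T, B6->F, B7->T, B8->F; covers B1=F, B2=S, B3=T, B4=E, B5=T, B6=F, B7=T, B8=F
input #4 (a=0, b=1, z=7): events B2->S, B1->F, B4->S, B3->T, B5->F, B6->F, B7->F, B8->F; covers B1=F, B2=S, B3=T, B4=S, B5=F, B6=F, B7=F, B8=F
input #5 (a=-1, b=2, z=1): events B2->S, B1->F, B4->S, B3->T, B5->F, B6->F, B7->T, B8->F; covers B1=F, B2=S, B3=T, B4=S, B5=F, B6=F, B7=T, B8=F
input #6 (a=-1, b=3, z=5): events B2->S, B1->F, B4->E, B3->T, B5->T, B6->F, B7->T, B8->T, B9->T; covers B1=F, B2=S, B3=T, B4=E, B5=T, B6=F, B7=T, B8=T, B9=T
input #7 (a=1, b=2, z=2): events B2->S, B1->F, B4->S, B3->T, B5->F, B6->F, B7->T, B8->F; covers B1=F, B2=S, B3=T, B4=S, B5=F, B6=F, B7=T, B8=F
input #8 (a=-1, b=2, z=7): events B2->S, B1->F, B4->S, B3->T, B5->F, B6->F, B7->F, B8->F; covers B1=F, B2=S, B3=T, B4=S, B5=F, B6=F, B7=F, B8=F
input #9 (a=1, b=2, z=7): events B2->S, B1->F, B4->S, B3->T, B5->F, B6->F, B7->F, B8->F; covers B1=F, B2=S, B3=T, B4=S, B5=F, B6=F, B7=F, B8=F
union over the pool: B1=F, B2=S, B3=T, B4=S, B4=E, B5=T, B5=F, B6=F, B7=T, B7=F, B8=T, B8=F, B9=T
uncovered (5 of 18): B1=T, B2=E, B3=F, B6=T, B9=F
Answer: B1=T, B2=E, B3=F, B6=T, B9=F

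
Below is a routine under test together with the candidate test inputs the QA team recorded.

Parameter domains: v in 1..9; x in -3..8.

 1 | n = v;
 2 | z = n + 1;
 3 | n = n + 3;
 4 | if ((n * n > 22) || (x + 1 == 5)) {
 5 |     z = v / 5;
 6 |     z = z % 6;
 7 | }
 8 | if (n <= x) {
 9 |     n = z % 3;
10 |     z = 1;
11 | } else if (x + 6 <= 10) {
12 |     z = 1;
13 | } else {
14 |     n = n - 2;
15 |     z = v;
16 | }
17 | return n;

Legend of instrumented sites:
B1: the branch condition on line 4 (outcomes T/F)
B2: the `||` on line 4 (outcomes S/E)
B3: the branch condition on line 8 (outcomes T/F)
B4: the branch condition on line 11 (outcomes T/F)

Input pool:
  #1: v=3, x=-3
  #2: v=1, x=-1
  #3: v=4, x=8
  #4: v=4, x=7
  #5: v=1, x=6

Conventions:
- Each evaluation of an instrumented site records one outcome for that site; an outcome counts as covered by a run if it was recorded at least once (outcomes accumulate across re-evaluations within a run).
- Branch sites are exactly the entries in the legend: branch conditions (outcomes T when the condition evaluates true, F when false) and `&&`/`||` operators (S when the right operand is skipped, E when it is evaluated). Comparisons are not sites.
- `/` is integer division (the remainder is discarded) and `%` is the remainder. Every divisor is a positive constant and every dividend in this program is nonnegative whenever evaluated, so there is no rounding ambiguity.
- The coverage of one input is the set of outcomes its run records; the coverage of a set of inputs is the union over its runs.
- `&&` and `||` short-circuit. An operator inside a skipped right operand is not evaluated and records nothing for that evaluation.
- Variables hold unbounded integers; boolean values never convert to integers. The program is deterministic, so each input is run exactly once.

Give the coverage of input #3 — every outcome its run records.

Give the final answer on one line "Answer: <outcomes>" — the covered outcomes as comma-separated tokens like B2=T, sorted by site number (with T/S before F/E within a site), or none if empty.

Simulating input #3 (v=4, x=8) step by step:
  B2->S, B1->T, B3->T
collecting distinct outcomes: B1=T, B2=S, B3=T

Answer: B1=T, B2=S, B3=T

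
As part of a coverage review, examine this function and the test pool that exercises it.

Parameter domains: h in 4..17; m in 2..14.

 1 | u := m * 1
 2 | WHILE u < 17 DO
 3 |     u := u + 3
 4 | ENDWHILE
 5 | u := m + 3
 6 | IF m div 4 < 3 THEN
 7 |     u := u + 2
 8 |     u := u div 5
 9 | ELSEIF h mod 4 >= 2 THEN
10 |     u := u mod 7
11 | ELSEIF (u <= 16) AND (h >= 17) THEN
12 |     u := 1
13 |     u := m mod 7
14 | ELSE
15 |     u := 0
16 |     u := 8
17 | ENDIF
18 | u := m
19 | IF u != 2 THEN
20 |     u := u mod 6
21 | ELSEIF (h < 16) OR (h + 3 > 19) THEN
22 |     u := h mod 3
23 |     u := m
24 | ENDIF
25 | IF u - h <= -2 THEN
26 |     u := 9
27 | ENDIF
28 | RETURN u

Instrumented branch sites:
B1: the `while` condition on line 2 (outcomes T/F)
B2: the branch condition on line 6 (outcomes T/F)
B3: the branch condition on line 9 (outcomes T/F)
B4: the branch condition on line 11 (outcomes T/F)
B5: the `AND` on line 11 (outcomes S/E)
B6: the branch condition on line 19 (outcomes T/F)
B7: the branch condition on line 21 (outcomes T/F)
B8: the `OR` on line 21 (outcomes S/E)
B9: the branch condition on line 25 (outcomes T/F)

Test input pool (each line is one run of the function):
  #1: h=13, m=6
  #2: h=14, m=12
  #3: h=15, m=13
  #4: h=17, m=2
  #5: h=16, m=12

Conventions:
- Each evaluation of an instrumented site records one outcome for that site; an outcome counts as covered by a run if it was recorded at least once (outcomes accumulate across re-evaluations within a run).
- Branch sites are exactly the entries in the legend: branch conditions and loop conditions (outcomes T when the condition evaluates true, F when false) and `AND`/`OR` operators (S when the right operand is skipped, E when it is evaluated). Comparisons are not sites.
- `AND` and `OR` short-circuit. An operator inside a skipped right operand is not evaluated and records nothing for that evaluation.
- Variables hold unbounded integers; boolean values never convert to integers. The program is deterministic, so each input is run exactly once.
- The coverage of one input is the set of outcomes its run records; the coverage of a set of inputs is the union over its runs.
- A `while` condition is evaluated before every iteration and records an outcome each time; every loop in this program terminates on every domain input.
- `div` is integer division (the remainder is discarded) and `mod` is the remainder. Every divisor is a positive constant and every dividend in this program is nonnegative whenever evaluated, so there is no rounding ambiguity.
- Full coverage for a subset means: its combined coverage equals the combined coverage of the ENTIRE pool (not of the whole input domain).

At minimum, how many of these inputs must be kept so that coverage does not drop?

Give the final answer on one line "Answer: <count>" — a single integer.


run #1 (h=13, m=6) records B1=T, B1=F, B2=T, B6=T, B9=T
run #2 (h=14, m=12) records B1=T, B1=F, B2=F, B3=T, B6=T, B9=T
run #3 (h=15, m=13) records B1=T, B1=F, B2=F, B3=T, B6=T, B9=T
run #4 (h=17, m=2) records B1=T, B1=F, B2=T, B6=F, B7=T, B8=E, B9=T
run #5 (h=16, m=12) records B1=T, B1=F, B2=F, B3=F, B4=F, B5=E, B6=T, B9=T
union over all inputs: B1=T, B1=F, B2=T, B2=F, B3=T, B3=F, B4=F, B5=E, B6=T, B6=F, B7=T, B8=E, B9=T (13 outcomes)
size 1 is not enough: best union over all size-1 subsets is 8/13
size 2 is not enough: best union over all size-2 subsets is 12/13
at size 3, {2, 4, 5} reaches all 13 outcomes; every lexicographically earlier size-3 subset fails
Answer: 3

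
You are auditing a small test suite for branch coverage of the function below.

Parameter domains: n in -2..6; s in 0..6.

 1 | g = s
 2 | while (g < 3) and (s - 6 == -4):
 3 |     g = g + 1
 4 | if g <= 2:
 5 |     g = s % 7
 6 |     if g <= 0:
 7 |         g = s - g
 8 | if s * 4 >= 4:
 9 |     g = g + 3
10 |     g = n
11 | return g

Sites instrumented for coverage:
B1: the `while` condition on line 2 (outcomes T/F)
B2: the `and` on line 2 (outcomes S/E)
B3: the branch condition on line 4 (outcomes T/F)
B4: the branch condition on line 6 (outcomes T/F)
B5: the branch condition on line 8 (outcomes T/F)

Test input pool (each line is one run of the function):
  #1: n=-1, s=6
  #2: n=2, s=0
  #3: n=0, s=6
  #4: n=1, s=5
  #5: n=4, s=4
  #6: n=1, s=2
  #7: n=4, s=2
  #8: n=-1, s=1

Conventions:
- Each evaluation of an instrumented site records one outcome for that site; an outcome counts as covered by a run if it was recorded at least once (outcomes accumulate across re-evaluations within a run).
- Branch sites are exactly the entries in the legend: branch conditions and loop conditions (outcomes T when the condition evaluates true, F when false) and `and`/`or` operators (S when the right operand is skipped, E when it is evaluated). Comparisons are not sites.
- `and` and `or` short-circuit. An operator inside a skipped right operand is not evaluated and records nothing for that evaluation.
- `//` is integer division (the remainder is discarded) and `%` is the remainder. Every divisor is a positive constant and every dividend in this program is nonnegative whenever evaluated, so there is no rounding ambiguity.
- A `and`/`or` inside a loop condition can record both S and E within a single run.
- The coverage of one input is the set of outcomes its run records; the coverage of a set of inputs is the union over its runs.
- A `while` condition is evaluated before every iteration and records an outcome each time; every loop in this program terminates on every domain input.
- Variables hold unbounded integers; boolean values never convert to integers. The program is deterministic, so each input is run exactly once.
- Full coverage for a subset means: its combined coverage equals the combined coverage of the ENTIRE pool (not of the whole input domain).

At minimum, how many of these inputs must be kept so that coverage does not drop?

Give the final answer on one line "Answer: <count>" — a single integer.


input #1 (n=-1, s=6): events B2->S, B1->F, B3->F, B5->T; covers B1=F, B2=S, B3=F, B5=T
input #2 (n=2, s=0): events B2->E, B1->F, B3->T, B4->T, B5->F; covers B1=F, B2=E, B3=T, B4=T, B5=F
input #3 (n=0, s=6): events B2->S, B1->F, B3->F, B5->T; covers B1=F, B2=S, B3=F, B5=T
input #4 (n=1, s=5): events B2->S, B1->F, B3->F, B5->T; covers B1=F, B2=S, B3=F, B5=T
input #5 (n=4, s=4): events B2->S, B1->F, B3->F, B5->T; covers B1=F, B2=S, B3=F, B5=T
input #6 (n=1, s=2): events B2->E, B1->T, B2->S, B1->F, B3->F, B5->T; covers B1=T, B1=F, B2=S, B2=E, B3=F, B5=T
input #7 (n=4, s=2): events B2->E, B1->T, B2->S, B1->F, B3->F, B5->T; covers B1=T, B1=F, B2=S, B2=E, B3=F, B5=T
input #8 (n=-1, s=1): events B2->E, B1->F, B3->T, B4->F, B5->T; covers B1=F, B2=E, B3=T, B4=F, B5=T
pool-wide coverage (10 outcomes): B1=T, B1=F, B2=S, B2=E, B3=T, B3=F, B4=T, B4=F, B5=T, B5=F
no size-1 subset reaches all 10 outcomes (best union: 6/10)
no size-2 subset reaches all 10 outcomes (best union: 9/10)
inputs {2, 6, 8} (size 3) cover everything; no size-3 subset with a lexicographically smaller index list covers all 10
Answer: 3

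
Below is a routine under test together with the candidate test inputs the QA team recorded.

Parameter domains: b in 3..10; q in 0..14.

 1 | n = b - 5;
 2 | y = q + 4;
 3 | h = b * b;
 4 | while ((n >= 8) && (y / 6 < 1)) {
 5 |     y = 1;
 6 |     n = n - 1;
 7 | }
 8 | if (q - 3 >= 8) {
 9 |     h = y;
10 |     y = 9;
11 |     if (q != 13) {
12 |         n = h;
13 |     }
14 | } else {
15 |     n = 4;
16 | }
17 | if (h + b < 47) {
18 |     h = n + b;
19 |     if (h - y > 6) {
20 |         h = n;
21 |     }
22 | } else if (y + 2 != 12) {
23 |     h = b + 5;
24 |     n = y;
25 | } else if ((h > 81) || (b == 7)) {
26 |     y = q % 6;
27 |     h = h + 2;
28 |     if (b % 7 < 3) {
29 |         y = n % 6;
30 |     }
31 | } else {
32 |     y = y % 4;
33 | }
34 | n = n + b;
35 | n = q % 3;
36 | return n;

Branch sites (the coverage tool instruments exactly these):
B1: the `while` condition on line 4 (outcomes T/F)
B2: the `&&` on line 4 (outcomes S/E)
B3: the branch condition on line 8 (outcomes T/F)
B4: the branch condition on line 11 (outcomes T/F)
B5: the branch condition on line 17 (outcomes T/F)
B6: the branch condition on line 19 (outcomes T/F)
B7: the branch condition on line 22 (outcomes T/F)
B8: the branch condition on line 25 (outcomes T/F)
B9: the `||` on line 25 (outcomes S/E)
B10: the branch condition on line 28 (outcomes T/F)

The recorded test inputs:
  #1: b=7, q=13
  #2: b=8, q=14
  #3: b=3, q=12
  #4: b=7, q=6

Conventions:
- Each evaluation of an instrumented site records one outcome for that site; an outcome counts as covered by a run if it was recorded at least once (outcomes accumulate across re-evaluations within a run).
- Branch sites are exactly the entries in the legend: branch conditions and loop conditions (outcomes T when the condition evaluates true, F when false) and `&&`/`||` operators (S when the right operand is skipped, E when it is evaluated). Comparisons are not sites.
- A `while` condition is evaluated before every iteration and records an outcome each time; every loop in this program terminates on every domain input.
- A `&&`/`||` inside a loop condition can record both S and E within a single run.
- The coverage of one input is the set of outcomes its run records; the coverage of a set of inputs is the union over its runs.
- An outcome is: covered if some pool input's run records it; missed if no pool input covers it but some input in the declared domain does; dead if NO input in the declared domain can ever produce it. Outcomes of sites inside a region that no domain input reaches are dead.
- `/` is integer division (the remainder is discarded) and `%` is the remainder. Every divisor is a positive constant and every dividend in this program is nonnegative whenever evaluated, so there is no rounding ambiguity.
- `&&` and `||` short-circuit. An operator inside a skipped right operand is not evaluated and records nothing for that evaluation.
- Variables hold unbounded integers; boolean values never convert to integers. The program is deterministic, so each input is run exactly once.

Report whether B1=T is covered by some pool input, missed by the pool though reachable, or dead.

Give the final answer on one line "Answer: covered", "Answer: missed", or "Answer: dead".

no pool input records B1=T
checking all 120 inputs in the declared domain: B1=T is never recorded -> dead

Answer: dead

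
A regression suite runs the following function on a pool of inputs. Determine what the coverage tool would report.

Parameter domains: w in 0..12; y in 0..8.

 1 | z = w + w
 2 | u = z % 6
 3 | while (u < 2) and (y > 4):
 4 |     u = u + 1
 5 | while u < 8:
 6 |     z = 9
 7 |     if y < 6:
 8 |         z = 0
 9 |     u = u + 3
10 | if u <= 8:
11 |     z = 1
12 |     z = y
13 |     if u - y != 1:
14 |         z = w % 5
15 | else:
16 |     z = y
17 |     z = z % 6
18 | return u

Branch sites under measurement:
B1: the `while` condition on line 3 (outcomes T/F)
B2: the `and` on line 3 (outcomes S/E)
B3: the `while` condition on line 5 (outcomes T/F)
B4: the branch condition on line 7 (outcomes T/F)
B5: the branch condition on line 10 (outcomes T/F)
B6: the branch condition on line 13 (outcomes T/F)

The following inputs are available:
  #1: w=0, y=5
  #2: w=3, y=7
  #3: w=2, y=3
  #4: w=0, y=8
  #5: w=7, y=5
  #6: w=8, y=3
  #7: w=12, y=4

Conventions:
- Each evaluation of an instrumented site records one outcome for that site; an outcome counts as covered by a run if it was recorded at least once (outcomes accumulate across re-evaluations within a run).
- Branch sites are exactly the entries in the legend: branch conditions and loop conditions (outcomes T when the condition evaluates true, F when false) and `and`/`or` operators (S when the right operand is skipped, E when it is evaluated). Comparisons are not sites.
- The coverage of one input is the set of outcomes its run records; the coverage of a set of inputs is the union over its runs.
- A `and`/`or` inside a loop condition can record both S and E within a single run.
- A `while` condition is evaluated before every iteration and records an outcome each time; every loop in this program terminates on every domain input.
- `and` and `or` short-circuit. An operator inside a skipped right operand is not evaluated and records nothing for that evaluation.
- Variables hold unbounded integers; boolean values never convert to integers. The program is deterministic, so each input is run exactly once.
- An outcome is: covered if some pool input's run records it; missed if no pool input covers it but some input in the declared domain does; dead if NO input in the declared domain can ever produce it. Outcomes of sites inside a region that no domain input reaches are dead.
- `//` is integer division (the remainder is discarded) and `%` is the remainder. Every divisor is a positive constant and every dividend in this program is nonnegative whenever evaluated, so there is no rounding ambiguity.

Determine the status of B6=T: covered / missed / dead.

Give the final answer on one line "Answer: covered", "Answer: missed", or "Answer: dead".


B6=T is recorded by pool input(s) 1, 4, 5 -> covered
Answer: covered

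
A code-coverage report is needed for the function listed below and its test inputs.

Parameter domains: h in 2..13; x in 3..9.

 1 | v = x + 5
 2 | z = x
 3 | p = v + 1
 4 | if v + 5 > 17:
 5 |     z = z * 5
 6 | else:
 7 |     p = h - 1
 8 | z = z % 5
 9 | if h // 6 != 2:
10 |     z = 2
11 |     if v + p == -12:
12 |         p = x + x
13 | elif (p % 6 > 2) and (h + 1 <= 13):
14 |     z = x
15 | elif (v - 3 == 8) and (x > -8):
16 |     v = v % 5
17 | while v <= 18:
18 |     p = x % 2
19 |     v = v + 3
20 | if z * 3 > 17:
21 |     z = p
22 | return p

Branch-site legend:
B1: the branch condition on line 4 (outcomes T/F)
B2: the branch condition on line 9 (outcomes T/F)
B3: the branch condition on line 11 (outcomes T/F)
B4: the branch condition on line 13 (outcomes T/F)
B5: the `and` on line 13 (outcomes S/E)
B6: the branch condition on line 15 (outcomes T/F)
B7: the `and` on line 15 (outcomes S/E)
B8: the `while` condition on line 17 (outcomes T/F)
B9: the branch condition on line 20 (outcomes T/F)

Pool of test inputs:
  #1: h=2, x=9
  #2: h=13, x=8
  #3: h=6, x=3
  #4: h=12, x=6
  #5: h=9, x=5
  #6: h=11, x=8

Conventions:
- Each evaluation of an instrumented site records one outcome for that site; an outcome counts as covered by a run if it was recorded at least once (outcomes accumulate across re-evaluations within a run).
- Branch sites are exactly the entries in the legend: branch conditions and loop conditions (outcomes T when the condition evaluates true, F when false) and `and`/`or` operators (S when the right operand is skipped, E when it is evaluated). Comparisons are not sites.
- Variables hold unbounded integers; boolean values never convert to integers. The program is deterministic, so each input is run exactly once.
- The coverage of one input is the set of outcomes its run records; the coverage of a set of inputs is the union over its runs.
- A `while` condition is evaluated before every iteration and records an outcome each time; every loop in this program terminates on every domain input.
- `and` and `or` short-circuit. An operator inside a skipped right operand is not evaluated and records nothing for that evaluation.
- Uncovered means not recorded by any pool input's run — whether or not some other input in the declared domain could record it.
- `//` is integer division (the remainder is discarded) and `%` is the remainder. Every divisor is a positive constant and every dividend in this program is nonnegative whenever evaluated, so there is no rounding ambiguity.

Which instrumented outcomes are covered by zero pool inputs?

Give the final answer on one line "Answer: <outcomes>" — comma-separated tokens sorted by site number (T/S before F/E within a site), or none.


test 1 (h=2, x=9) fires B1->T, B2->T, B3->F, B8->T, B8->T, B8->F, B9->F; hits B1=T, B2=T, B3=F, B8=T, B8=F, B9=F
test 2 (h=13, x=8) fires B1->T, B2->F, B5->S, B4->F, B7->S, B6->F, B8->T, B8->T, B8->F, B9->F; hits B1=T, B2=F, B4=F, B5=S, B6=F, B7=S, B8=T, B8=F, B9=F
test 3 (h=6, x=3) fires B1->F, B2->T, B3->F, B8->T, B8->T, B8->T, B8->T, B8->F, B9->F; hits B1=F, B2=T, B3=F, B8=T, B8=F, B9=F
test 4 (h=12, x=6) fires B1->F, B2->F, B5->E, B4->T, B8->T, B8->T, B8->T, B8->F, B9->T; hits B1=F, B2=F, B4=T, B5=E, B8=T, B8=F, B9=T
test 5 (h=9, x=5) fires B1->F, B2->T, B3->F, B8->T, B8->T, B8->T, B8->F, B9->F; hits B1=F, B2=T, B3=F, B8=T, B8=F, B9=F
test 6 (h=11, x=8) fires B1->T, B2->T, B3->F, B8->T, B8->T, B8->F, B9->F; hits B1=T, B2=T, B3=F, B8=T, B8=F, B9=F
union over the pool: B1=T, B1=F, B2=T, B2=F, B3=F, B4=T, B4=F, B5=S, B5=E, B6=F, B7=S, B8=T, B8=F, B9=T, B9=F
uncovered (3 of 18): B3=T, B6=T, B7=E
Answer: B3=T, B6=T, B7=E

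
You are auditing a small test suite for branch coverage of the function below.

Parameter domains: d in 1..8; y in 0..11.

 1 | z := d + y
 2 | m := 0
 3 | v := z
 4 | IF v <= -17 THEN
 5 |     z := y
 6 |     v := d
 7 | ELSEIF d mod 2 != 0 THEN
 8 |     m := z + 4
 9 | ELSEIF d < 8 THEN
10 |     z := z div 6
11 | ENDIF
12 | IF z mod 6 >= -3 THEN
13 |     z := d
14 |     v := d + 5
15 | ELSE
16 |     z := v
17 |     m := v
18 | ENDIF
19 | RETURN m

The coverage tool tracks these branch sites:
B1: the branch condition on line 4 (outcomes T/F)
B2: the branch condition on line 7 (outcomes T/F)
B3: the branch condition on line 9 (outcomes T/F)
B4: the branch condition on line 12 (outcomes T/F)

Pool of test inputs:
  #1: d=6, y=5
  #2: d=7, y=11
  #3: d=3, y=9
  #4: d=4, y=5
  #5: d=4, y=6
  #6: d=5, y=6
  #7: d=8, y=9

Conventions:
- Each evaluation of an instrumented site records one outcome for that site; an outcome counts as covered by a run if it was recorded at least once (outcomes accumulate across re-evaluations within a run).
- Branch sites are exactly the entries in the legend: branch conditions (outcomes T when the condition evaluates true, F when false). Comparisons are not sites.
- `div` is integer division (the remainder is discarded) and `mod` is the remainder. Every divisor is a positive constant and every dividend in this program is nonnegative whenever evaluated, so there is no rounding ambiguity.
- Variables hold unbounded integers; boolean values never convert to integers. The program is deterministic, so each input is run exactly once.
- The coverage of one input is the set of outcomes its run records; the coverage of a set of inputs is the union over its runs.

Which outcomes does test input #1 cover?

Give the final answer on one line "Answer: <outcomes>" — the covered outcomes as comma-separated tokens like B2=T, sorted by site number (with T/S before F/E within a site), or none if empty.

Running input #1 (d=6, y=5), event by event:
  B1->F, B2->F, B3->T, B4->T
as a set, this run covers: B1=F, B2=F, B3=T, B4=T

Answer: B1=F, B2=F, B3=T, B4=T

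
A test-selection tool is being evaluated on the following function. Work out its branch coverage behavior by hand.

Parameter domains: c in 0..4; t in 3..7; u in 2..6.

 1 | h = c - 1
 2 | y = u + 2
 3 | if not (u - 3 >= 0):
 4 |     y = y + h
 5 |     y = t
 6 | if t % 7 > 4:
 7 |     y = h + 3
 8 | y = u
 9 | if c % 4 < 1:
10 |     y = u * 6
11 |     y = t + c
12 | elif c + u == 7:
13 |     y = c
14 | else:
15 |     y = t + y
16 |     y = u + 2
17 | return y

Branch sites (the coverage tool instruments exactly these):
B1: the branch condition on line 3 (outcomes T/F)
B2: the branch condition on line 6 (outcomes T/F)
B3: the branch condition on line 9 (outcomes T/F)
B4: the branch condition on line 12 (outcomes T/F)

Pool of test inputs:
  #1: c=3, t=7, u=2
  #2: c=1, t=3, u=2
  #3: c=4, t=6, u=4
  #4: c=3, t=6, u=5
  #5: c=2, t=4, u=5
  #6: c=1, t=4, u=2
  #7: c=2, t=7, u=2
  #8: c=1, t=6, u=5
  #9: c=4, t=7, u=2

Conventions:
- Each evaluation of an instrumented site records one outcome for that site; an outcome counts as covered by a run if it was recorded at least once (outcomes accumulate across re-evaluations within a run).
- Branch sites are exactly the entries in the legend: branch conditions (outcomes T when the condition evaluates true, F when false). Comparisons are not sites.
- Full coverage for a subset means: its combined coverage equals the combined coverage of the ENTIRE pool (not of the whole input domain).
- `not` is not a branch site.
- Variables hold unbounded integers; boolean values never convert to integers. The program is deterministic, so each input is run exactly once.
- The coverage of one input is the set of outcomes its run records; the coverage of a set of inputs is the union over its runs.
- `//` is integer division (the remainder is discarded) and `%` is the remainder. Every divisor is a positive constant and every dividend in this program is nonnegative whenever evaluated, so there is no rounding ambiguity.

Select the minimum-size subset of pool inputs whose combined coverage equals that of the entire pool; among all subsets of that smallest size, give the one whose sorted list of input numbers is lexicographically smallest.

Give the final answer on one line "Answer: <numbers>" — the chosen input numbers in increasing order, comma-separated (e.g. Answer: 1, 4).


input #1, c=3, t=7, u=2: outcomes B1=T, B2=F, B3=F, B4=F
input #2, c=1, t=3, u=2: outcomes B1=T, B2=F, B3=F, B4=F
input #3, c=4, t=6, u=4: outcomes B1=F, B2=T, B3=T
input #4, c=3, t=6, u=5: outcomes B1=F, B2=T, B3=F, B4=F
input #5, c=2, t=4, u=5: outcomes B1=F, B2=F, B3=F, B4=T
input #6, c=1, t=4, u=2: outcomes B1=T, B2=F, B3=F, B4=F
input #7, c=2, t=7, u=2: outcomes B1=T, B2=F, B3=F, B4=F
input #8, c=1, t=6, u=5: outcomes B1=F, B2=T, B3=F, B4=F
input #9, c=4, t=7, u=2: outcomes B1=T, B2=F, B3=T
together the pool reaches 8 outcomes: B1=T, B1=F, B2=T, B2=F, B3=T, B3=F, B4=T, B4=F
every size-1 subset falls short of the 8 outcomes (best: 4/8)
every size-2 subset falls short of the 8 outcomes (best: 7/8)
at size 3, {1, 3, 5} reaches all 8 outcomes; every lexicographically earlier size-3 subset fails
Answer: 1, 3, 5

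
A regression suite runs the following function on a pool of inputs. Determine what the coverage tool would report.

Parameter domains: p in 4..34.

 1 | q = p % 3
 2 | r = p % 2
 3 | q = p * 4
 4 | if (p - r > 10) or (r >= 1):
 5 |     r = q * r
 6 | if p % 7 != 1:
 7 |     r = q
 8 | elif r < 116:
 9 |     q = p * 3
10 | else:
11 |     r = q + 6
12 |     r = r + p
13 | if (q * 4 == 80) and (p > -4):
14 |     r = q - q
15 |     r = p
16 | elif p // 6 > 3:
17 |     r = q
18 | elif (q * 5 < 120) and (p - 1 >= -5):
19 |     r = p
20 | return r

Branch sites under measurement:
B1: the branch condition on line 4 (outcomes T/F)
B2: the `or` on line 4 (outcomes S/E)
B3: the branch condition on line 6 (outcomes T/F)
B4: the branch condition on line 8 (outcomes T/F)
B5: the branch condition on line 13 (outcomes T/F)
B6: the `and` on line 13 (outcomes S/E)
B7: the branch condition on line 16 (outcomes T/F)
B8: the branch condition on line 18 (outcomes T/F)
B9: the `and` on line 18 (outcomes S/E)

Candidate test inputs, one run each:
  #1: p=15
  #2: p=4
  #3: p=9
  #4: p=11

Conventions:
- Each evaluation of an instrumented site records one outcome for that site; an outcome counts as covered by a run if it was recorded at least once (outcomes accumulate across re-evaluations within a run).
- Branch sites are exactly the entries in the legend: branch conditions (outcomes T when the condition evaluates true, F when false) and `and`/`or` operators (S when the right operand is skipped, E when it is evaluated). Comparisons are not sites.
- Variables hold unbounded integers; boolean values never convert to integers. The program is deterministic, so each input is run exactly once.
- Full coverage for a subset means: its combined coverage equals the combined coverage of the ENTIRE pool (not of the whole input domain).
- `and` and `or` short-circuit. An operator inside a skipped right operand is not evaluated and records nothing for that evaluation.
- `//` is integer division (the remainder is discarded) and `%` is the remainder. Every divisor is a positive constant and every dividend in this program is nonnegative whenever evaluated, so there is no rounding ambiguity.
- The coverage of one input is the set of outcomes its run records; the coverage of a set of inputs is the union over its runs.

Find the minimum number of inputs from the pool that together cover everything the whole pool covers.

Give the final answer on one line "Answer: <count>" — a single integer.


#1 (p=15) -> B2->S, B1->T, B3->F, B4->T, B6->S, B5->F, B7->F, B9->S, B8->F; covered: B1=T, B2=S, B3=F, B4=T, B5=F, B6=S, B7=F, B8=F, B9=S
#2 (p=4) -> B2->E, B1->F, B3->T, B6->S, B5->F, B7->F, B9->E, B8->T; covered: B1=F, B2=E, B3=T, B5=F, B6=S, B7=F, B8=T, B9=E
#3 (p=9) -> B2->E, B1->T, B3->T, B6->S, B5->F, B7->F, B9->S, B8->F; covered: B1=T, B2=E, B3=T, B5=F, B6=S, B7=F, B8=F, B9=S
#4 (p=11) -> B2->E, B1->T, B3->T, B6->S, B5->F, B7->F, B9->S, B8->F; covered: B1=T, B2=E, B3=T, B5=F, B6=S, B7=F, B8=F, B9=S
together the pool reaches 14 outcomes: B1=T, B1=F, B2=S, B2=E, B3=T, B3=F, B4=T, B5=F, B6=S, B7=F, B8=T, B8=F, B9=S, B9=E
checked all size-1 subsets: none covers 14 outcomes (max 9/14)
size 2: inputs {1, 2} cover all 14 outcomes, and no lexicographically smaller subset of this size does
Answer: 2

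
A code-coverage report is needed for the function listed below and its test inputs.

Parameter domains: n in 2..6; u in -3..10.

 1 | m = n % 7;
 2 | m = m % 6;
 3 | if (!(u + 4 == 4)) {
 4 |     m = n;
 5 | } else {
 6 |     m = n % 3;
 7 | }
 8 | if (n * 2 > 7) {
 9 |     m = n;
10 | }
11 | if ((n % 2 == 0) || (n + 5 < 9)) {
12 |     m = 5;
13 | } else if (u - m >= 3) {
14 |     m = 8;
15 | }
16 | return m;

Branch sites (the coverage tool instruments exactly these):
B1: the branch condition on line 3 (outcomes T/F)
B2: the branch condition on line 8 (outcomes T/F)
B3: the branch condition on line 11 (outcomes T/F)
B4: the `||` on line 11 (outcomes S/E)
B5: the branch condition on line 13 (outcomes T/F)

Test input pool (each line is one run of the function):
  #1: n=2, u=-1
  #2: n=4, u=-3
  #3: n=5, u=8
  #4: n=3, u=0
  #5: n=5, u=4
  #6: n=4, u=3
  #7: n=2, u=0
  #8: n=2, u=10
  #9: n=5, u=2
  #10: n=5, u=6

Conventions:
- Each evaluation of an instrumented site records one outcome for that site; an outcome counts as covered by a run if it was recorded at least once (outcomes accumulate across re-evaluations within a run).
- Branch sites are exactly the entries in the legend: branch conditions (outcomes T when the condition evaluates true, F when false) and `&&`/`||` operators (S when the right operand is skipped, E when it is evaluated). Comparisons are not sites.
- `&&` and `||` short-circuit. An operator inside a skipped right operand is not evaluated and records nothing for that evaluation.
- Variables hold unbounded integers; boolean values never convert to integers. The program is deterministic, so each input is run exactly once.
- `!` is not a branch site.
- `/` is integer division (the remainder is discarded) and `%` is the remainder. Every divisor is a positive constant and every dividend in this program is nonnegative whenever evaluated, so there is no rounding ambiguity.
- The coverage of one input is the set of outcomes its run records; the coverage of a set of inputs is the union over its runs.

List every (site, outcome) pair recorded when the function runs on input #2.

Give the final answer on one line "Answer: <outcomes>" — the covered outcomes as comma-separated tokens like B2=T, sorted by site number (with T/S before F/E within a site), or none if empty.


Tracing the run of input #2 (n=4, u=-3):
  B1->T, B2->T, B4->S, B3->T
distinct outcomes covered: B1=T, B2=T, B3=T, B4=S
Answer: B1=T, B2=T, B3=T, B4=S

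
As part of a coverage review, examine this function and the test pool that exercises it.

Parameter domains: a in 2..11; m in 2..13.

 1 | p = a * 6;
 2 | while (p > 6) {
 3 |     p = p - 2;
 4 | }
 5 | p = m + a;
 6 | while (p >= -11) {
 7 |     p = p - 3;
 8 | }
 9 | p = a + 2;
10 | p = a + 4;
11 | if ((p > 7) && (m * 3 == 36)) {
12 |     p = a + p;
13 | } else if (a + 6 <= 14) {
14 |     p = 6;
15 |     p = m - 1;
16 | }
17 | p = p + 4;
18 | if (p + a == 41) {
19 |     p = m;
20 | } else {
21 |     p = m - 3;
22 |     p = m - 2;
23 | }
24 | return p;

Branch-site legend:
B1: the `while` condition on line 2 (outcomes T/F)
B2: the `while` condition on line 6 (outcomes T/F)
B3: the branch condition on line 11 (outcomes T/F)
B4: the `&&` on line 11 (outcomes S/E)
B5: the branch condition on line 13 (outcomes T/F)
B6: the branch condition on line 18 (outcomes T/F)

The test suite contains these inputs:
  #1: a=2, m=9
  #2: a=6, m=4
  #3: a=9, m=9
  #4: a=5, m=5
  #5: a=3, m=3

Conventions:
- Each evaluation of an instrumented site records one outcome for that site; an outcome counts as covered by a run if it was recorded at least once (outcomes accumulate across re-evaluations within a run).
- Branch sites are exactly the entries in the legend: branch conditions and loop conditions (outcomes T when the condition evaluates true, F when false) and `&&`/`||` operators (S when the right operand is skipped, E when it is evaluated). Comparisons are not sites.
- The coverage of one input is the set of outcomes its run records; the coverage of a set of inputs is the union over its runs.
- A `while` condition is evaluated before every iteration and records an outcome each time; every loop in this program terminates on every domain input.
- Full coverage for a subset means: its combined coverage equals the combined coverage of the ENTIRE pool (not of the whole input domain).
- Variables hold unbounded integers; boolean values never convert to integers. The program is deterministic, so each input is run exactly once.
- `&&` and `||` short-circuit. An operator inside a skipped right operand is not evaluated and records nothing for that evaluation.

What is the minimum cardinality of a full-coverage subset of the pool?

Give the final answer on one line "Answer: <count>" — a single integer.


run #1 (a=2, m=9) runs B1->T, B1->T, B1->T, B1->F, B2->T, B2->T, B2->T, B2->T, B2->T, B2->T, B2->T, B2->T, B2->F, B4->S, ...; records B1=T, B1=F, B2=T, B2=F, B3=F, B4=S, B5=T, B6=F
run #2 (a=6, m=4) runs B1->T, B1->T, B1->T, B1->T, B1->T, B1->T, B1->T, B1->T, B1->T, B1->T, B1->T, B1->T, B1->T, B1->T, ...; records B1=T, B1=F, B2=T, B2=F, B3=F, B4=E, B5=T, B6=F
run #3 (a=9, m=9) runs B1->T, B1->T, B1->T, B1->T, B1->T, B1->T, B1->T, B1->T, B1->T, B1->T, B1->T, B1->T, B1->T, B1->T, ...; records B1=T, B1=F, B2=T, B2=F, B3=F, B4=E, B5=F, B6=F
run #4 (a=5, m=5) runs B1->T, B1->T, B1->T, B1->T, B1->T, B1->T, B1->T, B1->T, B1->T, B1->T, B1->T, B1->T, B1->F, B2->T, ...; records B1=T, B1=F, B2=T, B2=F, B3=F, B4=E, B5=T, B6=F
run #5 (a=3, m=3) runs B1->T, B1->T, B1->T, B1->T, B1->T, B1->T, B1->F, B2->T, B2->T, B2->T, B2->T, B2->T, B2->T, B2->F, ...; records B1=T, B1=F, B2=T, B2=F, B3=F, B4=S, B5=T, B6=F
together the pool reaches 10 outcomes: B1=T, B1=F, B2=T, B2=F, B3=F, B4=S, B4=E, B5=T, B5=F, B6=F
size 1 is not enough: best union over all size-1 subsets is 8/10
size 2: inputs {1, 3} cover all 10 outcomes, and no lexicographically smaller subset of this size does
Answer: 2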